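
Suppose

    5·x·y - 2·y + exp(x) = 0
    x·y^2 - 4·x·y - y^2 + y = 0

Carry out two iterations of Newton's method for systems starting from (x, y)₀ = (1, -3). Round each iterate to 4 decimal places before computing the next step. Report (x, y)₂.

(0.5051, -2.5147)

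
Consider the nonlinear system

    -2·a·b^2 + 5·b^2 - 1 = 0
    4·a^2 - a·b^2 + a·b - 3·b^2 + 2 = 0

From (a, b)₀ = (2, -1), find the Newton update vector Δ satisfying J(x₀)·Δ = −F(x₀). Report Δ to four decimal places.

(-5.5000, 5.5000)

At (2, -1): F = (0.0000, 11.0000).
Jacobian J = [[-2·b^2, -4·a·b + 10·b], [8·a - b^2 + b, -2·a·b + a - 6·b]].
At the point, J = [[-2.0000, -2.0000], [14.0000, 12.0000]] (det J = 4.0000).
Solving J·Δ = −F gives Δ = (-5.5000, 5.5000).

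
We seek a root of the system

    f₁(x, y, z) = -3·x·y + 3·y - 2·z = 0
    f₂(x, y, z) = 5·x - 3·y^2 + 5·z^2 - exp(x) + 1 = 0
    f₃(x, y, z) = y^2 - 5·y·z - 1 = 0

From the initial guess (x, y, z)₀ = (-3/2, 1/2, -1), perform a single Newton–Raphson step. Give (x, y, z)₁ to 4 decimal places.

At (-3/2, 1/2, -1): F = (5.7500, -2.473130, 1.7500).
Jacobian J = [[-3·y, -3·x + 3, -2], [-exp(x) + 5, -6·y, 10·z], [0, 2·y - 5·z, -5·y]].
At the point, J = [[-1.5000, 7.5000, -2.0000], [4.776870, -3.0000, -10.0000], [0.0000, 6.0000, -2.5000]] (det J = -69.006129).
Solving J·Δ = −F gives Δ = (3.3284, 0.2380, 1.2712).
Then the next iterate is (x, y, z)₁ = (1.8284, 0.7380, 0.2712).

(1.8284, 0.7380, 0.2712)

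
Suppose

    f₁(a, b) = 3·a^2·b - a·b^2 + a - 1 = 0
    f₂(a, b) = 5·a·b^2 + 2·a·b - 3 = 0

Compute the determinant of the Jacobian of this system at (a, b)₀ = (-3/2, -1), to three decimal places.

J = [[6·a·b - b^2 + 1, 3·a^2 - 2·a·b], [5·b^2 + 2·b, 10·a·b + 2·a]].
At the point, J = [[9.000, 3.750], [3.000, 12.000]].
det J = 96.750.

96.750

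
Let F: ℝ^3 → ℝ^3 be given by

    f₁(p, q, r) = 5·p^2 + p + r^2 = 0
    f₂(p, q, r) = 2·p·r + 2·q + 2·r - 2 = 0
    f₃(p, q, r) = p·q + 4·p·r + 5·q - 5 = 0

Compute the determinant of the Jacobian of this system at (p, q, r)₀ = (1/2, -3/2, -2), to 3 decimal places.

J = [[10·p + 1, 0, 2·r], [2·r, 2, 2·p + 2], [q + 4·r, p + 5, 4·p]].
At the point, J = [[6.000, 0.000, -4.000], [-4.000, 2.000, 3.000], [-9.500, 5.500, 2.000]].
det J = -63.000.

-63.000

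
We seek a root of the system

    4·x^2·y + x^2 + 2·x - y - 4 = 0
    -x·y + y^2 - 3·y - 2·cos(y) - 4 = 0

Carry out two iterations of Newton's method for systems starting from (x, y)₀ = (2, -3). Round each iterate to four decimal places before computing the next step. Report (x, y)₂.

At (2, -3): F = (-41.0000, 21.979985).
Jacobian J = [[8·x·y + 2·x + 2, 4·x^2 - 1], [-y, -x + 2·y + 2·sin(y) - 3]].
At the point, J = [[-42.0000, 15.0000], [3.0000, -11.282240]] (det J = 428.854081).
Solving J·Δ = −F gives Δ = (-0.3098, 1.8658).
Then the next iterate is (x, y)₁ = (1.6902, -1.1342).
Round to (1.6902, -1.1342) and repeat: F = (-9.589245, 1.760319), J = [[-9.955799, 10.427104], [1.1342, -8.770992]].
Δ = (-0.8709, 0.0881), so (x, y)₂ = (0.8193, -1.0461).

(0.8193, -1.0461)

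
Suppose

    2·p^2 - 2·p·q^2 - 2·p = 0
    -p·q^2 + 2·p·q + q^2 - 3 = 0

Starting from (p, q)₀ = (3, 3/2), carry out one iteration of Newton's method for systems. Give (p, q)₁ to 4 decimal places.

(1.0000, 0.8056)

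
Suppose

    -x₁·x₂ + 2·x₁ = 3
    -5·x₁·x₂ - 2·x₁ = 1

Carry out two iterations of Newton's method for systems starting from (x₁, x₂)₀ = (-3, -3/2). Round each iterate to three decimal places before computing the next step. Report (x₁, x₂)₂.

At (-3, -3/2): F = (-13.500, -17.500).
Jacobian J = [[-x₂ + 2, -x₁], [-5·x₂ - 2, -5·x₁]].
At the point, J = [[3.500, 3.000], [5.500, 15.000]] (det J = 36.000).
Solving J·Δ = −F gives Δ = (4.167, -0.361).
Then the next iterate is (x₁, x₂)₁ = (1.167, -1.861).
Round to (1.167, -1.861) and repeat: F = (1.50579, 7.52494), J = [[3.861, -1.167], [7.305, -5.835]].
Δ = (0.000, 1.289), so (x₁, x₂)₂ = (1.167, -0.572).

(1.167, -0.572)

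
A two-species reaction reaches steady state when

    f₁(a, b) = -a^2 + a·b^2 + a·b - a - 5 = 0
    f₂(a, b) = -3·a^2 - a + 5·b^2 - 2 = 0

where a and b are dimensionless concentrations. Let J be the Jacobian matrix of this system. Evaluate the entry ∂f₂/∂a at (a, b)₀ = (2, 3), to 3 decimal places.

-13.000

∂f₂/∂a = -6·a - 1.
At (2, 3) this is -13.000.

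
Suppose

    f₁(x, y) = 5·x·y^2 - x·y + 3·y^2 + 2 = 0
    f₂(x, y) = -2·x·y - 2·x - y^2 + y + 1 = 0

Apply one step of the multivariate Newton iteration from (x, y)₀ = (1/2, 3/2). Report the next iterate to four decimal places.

At (1/2, 3/2): F = (13.6250, -2.2500).
Jacobian J = [[5·y^2 - y, 10·x·y - x + 6·y], [-2·y - 2, -2·x - 2·y + 1]].
At the point, J = [[9.7500, 16.0000], [-5.0000, -3.0000]] (det J = 50.7500).
Solving J·Δ = −F gives Δ = (0.0961, -0.9101).
Then the next iterate is (x, y)₁ = (0.5961, 0.5899).

(0.5961, 0.5899)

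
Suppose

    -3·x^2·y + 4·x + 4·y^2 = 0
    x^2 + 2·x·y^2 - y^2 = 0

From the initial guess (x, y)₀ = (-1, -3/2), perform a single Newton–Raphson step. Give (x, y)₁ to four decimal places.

At (-1, -3/2): F = (9.5000, -5.7500).
Jacobian J = [[-6·x·y + 4, -3·x^2 + 8·y], [2·x + 2·y^2, 4·x·y - 2·y]].
At the point, J = [[-5.0000, -15.0000], [2.5000, 9.0000]] (det J = -7.5000).
Solving J·Δ = −F gives Δ = (-0.1000, 0.6667).
Then the next iterate is (x, y)₁ = (-1.1000, -0.8333).

(-1.1000, -0.8333)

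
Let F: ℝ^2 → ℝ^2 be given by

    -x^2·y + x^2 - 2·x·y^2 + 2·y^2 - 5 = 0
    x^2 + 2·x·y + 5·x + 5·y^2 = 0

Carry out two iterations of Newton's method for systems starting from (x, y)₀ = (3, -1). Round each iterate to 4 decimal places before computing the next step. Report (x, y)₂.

At (3, -1): F = (9.0000, 23.0000).
Jacobian J = [[-2·x·y + 2·x - 2·y^2, -x^2 - 4·x·y + 4·y], [2·x + 2·y + 5, 2·x + 10·y]].
At the point, J = [[10.0000, -1.0000], [9.0000, -4.0000]] (det J = -31.0000).
Solving J·Δ = −F gives Δ = (-0.4194, 4.8065).
Then the next iterate is (x, y)₁ = (2.5806, 3.8065).
Round to (2.5806, 3.8065) and repeat: F = (-69.493901, 111.655815), J = [[-43.463792, -30.725712], [17.7742, 43.2262]].
Δ = (0.3202, -2.7147), so (x, y)₂ = (2.9008, 1.0918).

(2.9008, 1.0918)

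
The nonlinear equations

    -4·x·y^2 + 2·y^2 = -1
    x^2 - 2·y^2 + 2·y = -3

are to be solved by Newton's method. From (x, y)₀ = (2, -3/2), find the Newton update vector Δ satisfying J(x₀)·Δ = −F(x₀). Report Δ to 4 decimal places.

(-0.6319, 0.3785)

At (2, -3/2): F = (-12.5000, -0.5000).
Jacobian J = [[-4·y^2, -8·x·y + 4·y], [2·x, -4·y + 2]].
At the point, J = [[-9.0000, 18.0000], [4.0000, 8.0000]] (det J = -144.0000).
Solving J·Δ = −F gives Δ = (-0.6319, 0.3785).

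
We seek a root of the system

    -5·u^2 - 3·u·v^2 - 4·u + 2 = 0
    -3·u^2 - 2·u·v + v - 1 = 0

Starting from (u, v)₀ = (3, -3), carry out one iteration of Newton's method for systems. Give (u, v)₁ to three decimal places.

(1.550, -2.120)

At (3, -3): F = (-136.000, -13.000).
Jacobian J = [[-10·u - 3·v^2 - 4, -6·u·v], [-6·u - 2·v, -2·u + 1]].
At the point, J = [[-61.000, 54.000], [-12.000, -5.000]] (det J = 953.000).
Solving J·Δ = −F gives Δ = (-1.450, 0.880).
Then the next iterate is (u, v)₁ = (1.550, -2.120).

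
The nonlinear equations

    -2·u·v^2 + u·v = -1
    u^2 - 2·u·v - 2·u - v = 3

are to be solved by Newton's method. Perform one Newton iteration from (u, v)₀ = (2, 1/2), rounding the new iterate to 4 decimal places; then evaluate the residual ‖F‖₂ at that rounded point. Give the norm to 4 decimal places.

At (2, 1/2): F = (1.0000, -5.5000).
Jacobian J = [[-2·v^2 + v, -4·u·v + u], [2·u - 2·v - 2, -2·u - 1]].
At the point, J = [[0.0000, -2.0000], [1.0000, -5.0000]] (det J = 2.0000).
Solving J·Δ = −F gives Δ = (8.0000, 0.5000).
Then the next iterate is (u, v)₁ = (10.0000, 1.0000).
Re-evaluating at (10.0000, 1.0000): F = (-9.0000, 56.0000), so ‖F‖₂ = 56.7186.

56.7186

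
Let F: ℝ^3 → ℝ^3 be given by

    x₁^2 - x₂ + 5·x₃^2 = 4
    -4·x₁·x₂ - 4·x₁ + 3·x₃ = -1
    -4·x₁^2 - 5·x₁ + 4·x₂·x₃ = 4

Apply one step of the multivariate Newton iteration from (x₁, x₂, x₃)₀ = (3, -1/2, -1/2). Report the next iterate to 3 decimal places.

(1.216, -0.921, -1.207)

At (3, -1/2, -1/2): F = (6.750, -6.500, -54.000).
Jacobian J = [[2·x₁, -1, 10·x₃], [-4·x₂ - 4, -4·x₁, 3], [-8·x₁ - 5, 4·x₃, 4·x₂]].
At the point, J = [[6.000, -1.000, -5.000], [-2.000, -12.000, 3.000], [-29.000, -2.000, -2.000]] (det J = 1991.000).
Solving J·Δ = −F gives Δ = (-1.784, -0.421, -0.707).
Then the next iterate is (x₁, x₂, x₃)₁ = (1.216, -0.921, -1.207).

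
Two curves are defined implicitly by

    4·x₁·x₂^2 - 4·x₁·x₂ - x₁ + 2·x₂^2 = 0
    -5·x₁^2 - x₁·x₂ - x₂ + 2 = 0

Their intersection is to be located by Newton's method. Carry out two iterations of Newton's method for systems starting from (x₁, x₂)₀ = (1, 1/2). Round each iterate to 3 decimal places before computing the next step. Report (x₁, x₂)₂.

At (1, 1/2): F = (-1.500, -4.000).
Jacobian J = [[4·x₂^2 - 4·x₂ - 1, 8·x₁·x₂ - 4·x₁ + 4·x₂], [-10·x₁ - x₂, -x₁ - 1]].
At the point, J = [[-2.000, 2.000], [-10.500, -2.000]] (det J = 25.000).
Solving J·Δ = −F gives Δ = (-0.440, 0.310).
Then the next iterate is (x₁, x₂)₁ = (0.560, 0.810).
Round to (0.560, 0.810) and repeat: F = (0.40746, -0.83160), J = [[-1.61560, 4.62880], [-6.410, -1.560]].
Δ = (-0.100, -0.123), so (x₁, x₂)₂ = (0.460, 0.687).

(0.460, 0.687)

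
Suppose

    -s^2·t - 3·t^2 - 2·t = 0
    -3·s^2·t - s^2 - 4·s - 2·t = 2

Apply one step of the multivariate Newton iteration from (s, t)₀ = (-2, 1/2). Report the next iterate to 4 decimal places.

At (-2, 1/2): F = (-3.7500, -5.0000).
Jacobian J = [[-2·s·t, -s^2 - 6·t - 2], [-6·s·t - 2·s - 4, -3·s^2 - 2]].
At the point, J = [[2.0000, -9.0000], [6.0000, -14.0000]] (det J = 26.0000).
Solving J·Δ = −F gives Δ = (-0.2885, -0.4808).
Then the next iterate is (s, t)₁ = (-2.2885, 0.0192).

(-2.2885, 0.0192)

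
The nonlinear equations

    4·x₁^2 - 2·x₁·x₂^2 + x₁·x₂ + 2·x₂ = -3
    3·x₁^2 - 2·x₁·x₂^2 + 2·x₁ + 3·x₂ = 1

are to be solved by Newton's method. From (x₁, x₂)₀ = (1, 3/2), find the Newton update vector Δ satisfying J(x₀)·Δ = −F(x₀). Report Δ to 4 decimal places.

(-2.0000, -1.0000)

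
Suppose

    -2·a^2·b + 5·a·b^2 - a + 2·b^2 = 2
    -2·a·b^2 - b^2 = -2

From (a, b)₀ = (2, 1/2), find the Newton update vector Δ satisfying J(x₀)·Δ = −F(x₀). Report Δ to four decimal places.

(-1.0602, 0.2560)

At (2, 1/2): F = (-5.0000, 0.7500).
Jacobian J = [[-4·a·b + 5·b^2 - 1, -2·a^2 + 10·a·b + 4·b], [-2·b^2, -4·a·b - 2·b]].
At the point, J = [[-3.7500, 4.0000], [-0.5000, -5.0000]] (det J = 20.7500).
Solving J·Δ = −F gives Δ = (-1.0602, 0.2560).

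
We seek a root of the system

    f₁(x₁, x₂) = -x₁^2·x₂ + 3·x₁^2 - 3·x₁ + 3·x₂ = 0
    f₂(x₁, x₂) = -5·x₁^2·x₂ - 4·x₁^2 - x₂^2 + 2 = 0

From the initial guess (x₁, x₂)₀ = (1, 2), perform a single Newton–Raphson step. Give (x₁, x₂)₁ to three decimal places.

(1.062, 0.031)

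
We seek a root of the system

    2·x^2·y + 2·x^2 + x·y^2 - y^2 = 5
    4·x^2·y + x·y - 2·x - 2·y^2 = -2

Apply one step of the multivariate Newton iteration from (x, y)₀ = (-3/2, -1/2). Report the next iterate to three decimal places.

(-2.237, -0.307)

At (-3/2, -1/2): F = (-3.375, 0.750).
Jacobian J = [[4·x·y + 4·x + y^2, 2·x^2 + 2·x·y - 2·y], [8·x·y + y - 2, 4·x^2 + x - 4·y]].
At the point, J = [[-2.750, 7.000], [3.500, 9.500]] (det J = -50.625).
Solving J·Δ = −F gives Δ = (-0.737, 0.193).
Then the next iterate is (x, y)₁ = (-2.237, -0.307).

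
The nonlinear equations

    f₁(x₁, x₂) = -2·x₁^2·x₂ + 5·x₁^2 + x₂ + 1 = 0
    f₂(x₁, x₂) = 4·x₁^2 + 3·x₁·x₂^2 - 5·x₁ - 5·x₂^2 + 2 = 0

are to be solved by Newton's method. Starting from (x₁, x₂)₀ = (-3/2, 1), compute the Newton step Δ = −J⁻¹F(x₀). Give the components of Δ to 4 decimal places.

(1.1045, -0.3402)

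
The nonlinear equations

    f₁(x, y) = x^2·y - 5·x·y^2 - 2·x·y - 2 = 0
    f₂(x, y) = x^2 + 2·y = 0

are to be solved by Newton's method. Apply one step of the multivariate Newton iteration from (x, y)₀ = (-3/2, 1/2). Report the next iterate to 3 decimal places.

(-0.315, 0.652)

At (-3/2, 1/2): F = (2.500, 3.250).
Jacobian J = [[2·x·y - 5·y^2 - 2·y, x^2 - 10·x·y - 2·x], [2·x, 2]].
At the point, J = [[-3.750, 12.750], [-3.000, 2.000]] (det J = 30.750).
Solving J·Δ = −F gives Δ = (1.185, 0.152).
Then the next iterate is (x, y)₁ = (-0.315, 0.652).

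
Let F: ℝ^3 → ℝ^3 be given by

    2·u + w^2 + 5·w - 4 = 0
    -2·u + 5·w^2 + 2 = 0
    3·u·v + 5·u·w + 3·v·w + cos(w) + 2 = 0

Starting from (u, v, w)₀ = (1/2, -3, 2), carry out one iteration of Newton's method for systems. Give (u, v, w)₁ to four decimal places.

At (1/2, -3, 2): F = (11.0000, 21.0000, -15.916147).
Jacobian J = [[2, 0, 2·w + 5], [-2, 0, 10·w], [3·v + 5·w, 3·u + 3·w, 5·u + 3·v - sin(w)]].
At the point, J = [[2.0000, 0.0000, 9.0000], [-2.0000, 0.0000, 20.0000], [1.0000, 7.5000, -7.409297]] (det J = -435.0000).
Solving J·Δ = −F gives Δ = (-0.5345, 1.1033, -1.1034).
Then the next iterate is (u, v, w)₁ = (-0.0345, -1.8967, 0.8966).

(-0.0345, -1.8967, 0.8966)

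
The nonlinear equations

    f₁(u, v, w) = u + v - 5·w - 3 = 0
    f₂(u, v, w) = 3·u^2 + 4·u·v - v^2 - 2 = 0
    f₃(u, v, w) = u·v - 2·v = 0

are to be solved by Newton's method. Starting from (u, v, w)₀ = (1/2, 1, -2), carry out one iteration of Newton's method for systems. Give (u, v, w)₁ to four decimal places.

(0.5357, 0.0238, -0.4881)

At (1/2, 1, -2): F = (8.5000, -0.2500, -1.5000).
Jacobian J = [[1, 1, -5], [6·u + 4·v, 4·u - 2·v, 0], [v, u - 2, 0]].
At the point, J = [[1.0000, 1.0000, -5.0000], [7.0000, 0.0000, 0.0000], [1.0000, -1.5000, 0.0000]] (det J = 52.5000).
Solving J·Δ = −F gives Δ = (0.0357, -0.9762, 1.5119).
Then the next iterate is (u, v, w)₁ = (0.5357, 0.0238, -0.4881).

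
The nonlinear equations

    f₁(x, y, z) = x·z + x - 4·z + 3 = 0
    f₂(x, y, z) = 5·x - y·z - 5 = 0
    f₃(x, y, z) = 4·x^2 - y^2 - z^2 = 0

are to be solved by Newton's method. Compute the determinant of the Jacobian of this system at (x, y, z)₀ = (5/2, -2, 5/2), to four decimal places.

J = [[z + 1, 0, x - 4], [5, -z, -y], [8·x, -2·y, -2·z]].
At the point, J = [[3.5000, 0.0000, -1.5000], [5.0000, -2.5000, 2.0000], [20.0000, 4.0000, -5.0000]].
det J = -89.2500.

-89.2500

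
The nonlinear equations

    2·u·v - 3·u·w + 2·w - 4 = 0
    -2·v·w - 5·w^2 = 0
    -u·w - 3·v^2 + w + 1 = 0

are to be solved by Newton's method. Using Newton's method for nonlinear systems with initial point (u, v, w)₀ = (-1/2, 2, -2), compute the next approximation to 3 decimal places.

(0.369, 1.100, -1.025)

At (-1/2, 2, -2): F = (-13.000, -12.000, -14.000).
Jacobian J = [[2·v - 3·w, 2·u, -3·u + 2], [0, -2·w, -2·v - 10·w], [-w, -6·v, -u + 1]].
At the point, J = [[10.000, -1.000, 3.500], [0.000, 4.000, 16.000], [2.000, -12.000, 1.500]] (det J = 1920.000).
Solving J·Δ = −F gives Δ = (0.869, -0.900, 0.975).
Then the next iterate is (u, v, w)₁ = (0.369, 1.100, -1.025).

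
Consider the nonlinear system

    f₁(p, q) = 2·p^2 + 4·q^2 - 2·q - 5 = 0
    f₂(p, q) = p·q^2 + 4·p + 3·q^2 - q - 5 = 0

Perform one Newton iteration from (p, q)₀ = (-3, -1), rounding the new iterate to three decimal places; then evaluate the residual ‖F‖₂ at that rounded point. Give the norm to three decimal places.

At (-3, -1): F = (19.000, -16.000).
Jacobian J = [[4·p, 8·q - 2], [q^2 + 4, 2·p·q + 6·q - 1]].
At the point, J = [[-12.000, -10.000], [5.000, -1.000]] (det J = 62.000).
Solving J·Δ = −F gives Δ = (2.887, -1.565).
Then the next iterate is (p, q)₁ = (-0.113, -2.565).
Re-evaluating at (-0.113, -2.565): F = (26.47244, 16.10722), so ‖F‖₂ = 30.988.

30.988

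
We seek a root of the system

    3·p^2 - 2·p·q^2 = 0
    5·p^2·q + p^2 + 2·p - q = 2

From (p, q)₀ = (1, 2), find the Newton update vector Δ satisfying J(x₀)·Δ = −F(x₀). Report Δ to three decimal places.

(-0.283, -0.554)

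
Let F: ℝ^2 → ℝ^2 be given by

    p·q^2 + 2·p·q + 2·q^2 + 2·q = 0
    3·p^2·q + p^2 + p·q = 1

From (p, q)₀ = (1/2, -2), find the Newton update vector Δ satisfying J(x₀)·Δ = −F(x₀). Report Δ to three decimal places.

At (1/2, -2): F = (4.000, -3.250).
Jacobian J = [[q^2 + 2·q, 2·p·q + 2·p + 4·q + 2], [6·p·q + 2·p + q, 3·p^2 + p]].
At the point, J = [[0.000, -7.000], [-7.000, 1.250]] (det J = -49.000).
Solving J·Δ = −F gives Δ = (-0.362, 0.571).

(-0.362, 0.571)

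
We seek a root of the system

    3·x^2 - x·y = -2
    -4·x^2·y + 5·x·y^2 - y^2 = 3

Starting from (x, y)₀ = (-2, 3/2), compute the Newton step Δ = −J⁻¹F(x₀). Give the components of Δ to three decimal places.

(1.234, -0.168)

At (-2, 3/2): F = (17.000, -51.750).
Jacobian J = [[6·x - y, -x], [-8·x·y + 5·y^2, -4·x^2 + 10·x·y - 2·y]].
At the point, J = [[-13.500, 2.000], [35.250, -49.000]] (det J = 591.000).
Solving J·Δ = −F gives Δ = (1.234, -0.168).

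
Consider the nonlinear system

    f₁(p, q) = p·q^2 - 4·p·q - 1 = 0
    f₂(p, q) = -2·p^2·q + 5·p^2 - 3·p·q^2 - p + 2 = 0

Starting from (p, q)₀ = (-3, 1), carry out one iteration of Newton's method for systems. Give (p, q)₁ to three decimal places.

At (-3, 1): F = (8.000, 41.000).
Jacobian J = [[q^2 - 4·q, 2·p·q - 4·p], [-4·p·q + 10·p - 3·q^2 - 1, -2·p^2 - 6·p·q]].
At the point, J = [[-3.000, 6.000], [-22.000, 0.000]] (det J = 132.000).
Solving J·Δ = −F gives Δ = (1.864, -0.402).
Then the next iterate is (p, q)₁ = (-1.136, 0.598).

(-1.136, 0.598)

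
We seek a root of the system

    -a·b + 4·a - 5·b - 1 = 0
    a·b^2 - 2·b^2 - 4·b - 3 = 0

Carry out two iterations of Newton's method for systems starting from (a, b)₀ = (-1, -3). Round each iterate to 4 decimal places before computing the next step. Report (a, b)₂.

At (-1, -3): F = (7.0000, -18.0000).
Jacobian J = [[-b + 4, -a - 5], [b^2, 2·a·b - 4·b - 4]].
At the point, J = [[7.0000, -4.0000], [9.0000, 14.0000]] (det J = 134.0000).
Solving J·Δ = −F gives Δ = (-0.1940, 1.4104).
Then the next iterate is (a, b)₁ = (-1.1940, -1.5896).
Round to (-1.1940, -1.5896) and repeat: F = (0.274018, -4.712289), J = [[5.5896, -3.8060], [2.526828, 6.154365]].
Δ = (0.3691, 0.6141), so (a, b)₂ = (-0.8249, -0.9755).

(-0.8249, -0.9755)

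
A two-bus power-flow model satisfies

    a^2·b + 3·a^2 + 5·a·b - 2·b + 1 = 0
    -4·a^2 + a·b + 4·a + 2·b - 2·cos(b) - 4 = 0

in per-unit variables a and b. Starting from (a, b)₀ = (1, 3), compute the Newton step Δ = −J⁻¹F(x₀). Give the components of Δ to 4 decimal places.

(-0.2656, -2.2075)

At (1, 3): F = (16.0000, 6.979985).
Jacobian J = [[2·a·b + 6·a + 5·b, a^2 + 5·a - 2], [-8·a + b + 4, a + 2·sin(b) + 2]].
At the point, J = [[27.0000, 4.0000], [-1.0000, 3.282240]] (det J = 92.620480).
Solving J·Δ = −F gives Δ = (-0.2656, -2.2075).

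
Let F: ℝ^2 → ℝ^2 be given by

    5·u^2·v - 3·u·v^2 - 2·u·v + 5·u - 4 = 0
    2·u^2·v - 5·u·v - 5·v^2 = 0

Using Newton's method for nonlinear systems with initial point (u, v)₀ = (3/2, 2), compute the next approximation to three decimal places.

(0.783, 0.807)

At (3/2, 2): F = (2.000, -26.000).
Jacobian J = [[10·u·v - 3·v^2 - 2·v + 5, 5·u^2 - 6·u·v - 2·u], [4·u·v - 5·v, 2·u^2 - 5·u - 10·v]].
At the point, J = [[19.000, -9.750], [2.000, -23.000]] (det J = -417.500).
Solving J·Δ = −F gives Δ = (-0.717, -1.193).
Then the next iterate is (u, v)₁ = (0.783, 0.807).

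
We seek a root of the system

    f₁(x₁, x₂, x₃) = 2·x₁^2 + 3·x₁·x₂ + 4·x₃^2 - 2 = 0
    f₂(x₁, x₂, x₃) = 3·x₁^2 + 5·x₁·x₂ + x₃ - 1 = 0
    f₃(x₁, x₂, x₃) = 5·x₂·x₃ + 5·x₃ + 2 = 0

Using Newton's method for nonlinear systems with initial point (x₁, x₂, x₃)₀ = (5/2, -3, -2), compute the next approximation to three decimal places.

At (5/2, -3, -2): F = (4.000, -21.750, 22.000).
Jacobian J = [[4·x₁ + 3·x₂, 3·x₁, 8·x₃], [6·x₁ + 5·x₂, 5·x₁, 1], [0, 5·x₃, 5·x₂ + 5]].
At the point, J = [[1.000, 7.500, -16.000], [0.000, 12.500, 1.000], [0.000, -10.000, -10.000]] (det J = -115.000).
Solving J·Δ = −F gives Δ = (-8.750, 1.700, 0.500).
Then the next iterate is (x₁, x₂, x₃)₁ = (-6.250, -1.300, -1.500).

(-6.250, -1.300, -1.500)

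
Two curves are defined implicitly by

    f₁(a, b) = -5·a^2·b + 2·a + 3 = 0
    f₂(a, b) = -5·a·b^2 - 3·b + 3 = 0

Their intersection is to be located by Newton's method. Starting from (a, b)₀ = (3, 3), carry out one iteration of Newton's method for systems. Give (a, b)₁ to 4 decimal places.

At (3, 3): F = (-126.0000, -141.0000).
Jacobian J = [[-10·a·b + 2, -5·a^2], [-5·b^2, -10·a·b - 3]].
At the point, J = [[-88.0000, -45.0000], [-45.0000, -93.0000]] (det J = 6159.0000).
Solving J·Δ = −F gives Δ = (-0.8724, -1.0940).
Then the next iterate is (a, b)₁ = (2.1276, 1.9060).

(2.1276, 1.9060)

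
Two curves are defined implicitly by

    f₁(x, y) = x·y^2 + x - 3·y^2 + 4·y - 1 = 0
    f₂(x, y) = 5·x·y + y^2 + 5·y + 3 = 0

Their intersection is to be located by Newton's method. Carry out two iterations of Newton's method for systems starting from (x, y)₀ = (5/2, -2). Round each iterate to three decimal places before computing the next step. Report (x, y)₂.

At (5/2, -2): F = (-8.500, -28.000).
Jacobian J = [[y^2 + 1, 2·x·y - 6·y + 4], [5·y, 5·x + 2·y + 5]].
At the point, J = [[5.000, 6.000], [-10.000, 13.500]] (det J = 127.500).
Solving J·Δ = −F gives Δ = (-0.418, 1.765).
Then the next iterate is (x, y)₁ = (2.082, -0.235).
Round to (2.082, -0.235) and repeat: F = (0.09130, -0.56612), J = [[1.05523, 4.43146], [-1.175, 14.940]].
Δ = (-0.185, 0.023), so (x, y)₂ = (1.897, -0.212).

(1.897, -0.212)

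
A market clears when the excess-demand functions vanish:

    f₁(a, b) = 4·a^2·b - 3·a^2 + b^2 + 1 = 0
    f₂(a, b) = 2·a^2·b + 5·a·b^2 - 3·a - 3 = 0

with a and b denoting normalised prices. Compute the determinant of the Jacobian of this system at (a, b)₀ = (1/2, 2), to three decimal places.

-52.500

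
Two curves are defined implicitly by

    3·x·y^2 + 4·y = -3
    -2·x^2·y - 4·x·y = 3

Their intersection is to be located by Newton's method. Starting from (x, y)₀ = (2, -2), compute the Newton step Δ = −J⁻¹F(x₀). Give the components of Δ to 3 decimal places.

At (2, -2): F = (19.000, 29.000).
Jacobian J = [[3·y^2, 6·x·y + 4], [-4·x·y - 4·y, -2·x^2 - 4·x]].
At the point, J = [[12.000, -20.000], [24.000, -16.000]] (det J = 288.000).
Solving J·Δ = −F gives Δ = (-0.958, 0.375).

(-0.958, 0.375)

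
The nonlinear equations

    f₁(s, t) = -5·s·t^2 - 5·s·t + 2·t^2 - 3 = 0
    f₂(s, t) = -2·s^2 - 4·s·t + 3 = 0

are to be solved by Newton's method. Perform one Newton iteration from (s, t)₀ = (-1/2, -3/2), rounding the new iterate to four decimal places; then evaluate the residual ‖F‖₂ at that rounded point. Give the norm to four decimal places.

0.3980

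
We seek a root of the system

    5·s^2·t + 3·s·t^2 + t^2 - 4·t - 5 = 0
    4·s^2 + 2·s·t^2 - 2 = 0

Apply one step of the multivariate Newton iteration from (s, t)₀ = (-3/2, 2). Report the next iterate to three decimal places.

(-1.607, 1.619)

At (-3/2, 2): F = (-4.500, -5.000).
Jacobian J = [[10·s·t + 3·t^2, 5·s^2 + 6·s·t + 2·t - 4], [8·s + 2·t^2, 4·s·t]].
At the point, J = [[-18.000, -6.750], [-4.000, -12.000]] (det J = 189.000).
Solving J·Δ = −F gives Δ = (-0.107, -0.381).
Then the next iterate is (s, t)₁ = (-1.607, 1.619).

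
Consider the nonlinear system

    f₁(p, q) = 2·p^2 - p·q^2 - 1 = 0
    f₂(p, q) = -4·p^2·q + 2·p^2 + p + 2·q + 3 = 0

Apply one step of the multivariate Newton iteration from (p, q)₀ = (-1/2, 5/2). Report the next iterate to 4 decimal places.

At (-1/2, 5/2): F = (2.6250, 5.5000).
Jacobian J = [[4·p - q^2, -2·p·q], [-8·p·q + 4·p + 1, -4·p^2 + 2]].
At the point, J = [[-8.2500, 2.5000], [9.0000, 1.0000]] (det J = -30.7500).
Solving J·Δ = −F gives Δ = (-0.3618, -2.2439).
Then the next iterate is (p, q)₁ = (-0.8618, 0.2561).

(-0.8618, 0.2561)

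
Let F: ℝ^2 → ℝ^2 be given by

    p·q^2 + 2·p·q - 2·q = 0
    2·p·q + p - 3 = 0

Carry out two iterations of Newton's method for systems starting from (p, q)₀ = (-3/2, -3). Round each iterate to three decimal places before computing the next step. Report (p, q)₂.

(-0.204, -3.806)

At (-3/2, -3): F = (1.500, 4.500).
Jacobian J = [[q^2 + 2·q, 2·p·q + 2·p - 2], [2·q + 1, 2·p]].
At the point, J = [[3.000, 4.000], [-5.000, -3.000]] (det J = 11.000).
Solving J·Δ = −F gives Δ = (2.045, -1.909).
Then the next iterate is (p, q)₁ = (0.545, -4.909).
Round to (0.545, -4.909) and repeat: F = (17.60075, -7.80581), J = [[14.28028, -6.26081], [-8.818, 1.090]].
Δ = (-0.749, 1.103), so (p, q)₂ = (-0.204, -3.806).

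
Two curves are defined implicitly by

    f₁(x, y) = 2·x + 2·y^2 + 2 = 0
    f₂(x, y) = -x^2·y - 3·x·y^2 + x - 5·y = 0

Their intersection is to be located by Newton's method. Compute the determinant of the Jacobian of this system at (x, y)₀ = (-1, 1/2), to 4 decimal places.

-8.5000

J = [[2, 4·y], [-2·x·y - 3·y^2 + 1, -x^2 - 6·x·y - 5]].
At the point, J = [[2.0000, 2.0000], [1.2500, -3.0000]].
det J = -8.5000.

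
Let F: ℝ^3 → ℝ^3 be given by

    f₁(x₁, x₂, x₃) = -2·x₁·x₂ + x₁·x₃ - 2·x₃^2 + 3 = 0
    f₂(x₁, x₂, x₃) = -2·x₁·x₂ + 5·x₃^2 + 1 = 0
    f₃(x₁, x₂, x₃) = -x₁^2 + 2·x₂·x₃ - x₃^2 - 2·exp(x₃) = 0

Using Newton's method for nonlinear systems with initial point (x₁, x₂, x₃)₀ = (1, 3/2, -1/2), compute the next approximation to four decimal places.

At (1, 3/2, -1/2): F = (-1.0000, -0.7500, -3.963061).
Jacobian J = [[-2·x₂ + x₃, -2·x₁, x₁ - 4·x₃], [-2·x₂, -2·x₁, 10·x₃], [-2·x₁, 2·x₃, 2·x₂ - 2·x₃ - 2·exp(x₃)]].
At the point, J = [[-3.5000, -2.0000, 3.0000], [-3.0000, -2.0000, -5.0000], [-2.0000, -1.0000, 2.786939]] (det J = -2.713061).
Solving J·Δ = −F gives Δ = (-20.1859, 32.9797, -1.2304).
Then the next iterate is (x₁, x₂, x₃)₁ = (-19.1859, 34.4797, -1.7304).

(-19.1859, 34.4797, -1.7304)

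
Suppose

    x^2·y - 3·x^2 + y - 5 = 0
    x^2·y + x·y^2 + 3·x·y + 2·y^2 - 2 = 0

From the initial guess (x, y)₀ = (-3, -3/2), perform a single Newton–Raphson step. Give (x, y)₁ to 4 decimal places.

At (-3, -3/2): F = (-47.0000, -4.2500).
Jacobian J = [[2·x·y - 6·x, x^2 + 1], [2·x·y + y^2 + 3·y, x^2 + 2·x·y + 3·x + 4·y]].
At the point, J = [[27.0000, 10.0000], [6.7500, 3.0000]] (det J = 13.5000).
Solving J·Δ = −F gives Δ = (7.2963, -15.0000).
Then the next iterate is (x, y)₁ = (4.2963, -16.5000).

(4.2963, -16.5000)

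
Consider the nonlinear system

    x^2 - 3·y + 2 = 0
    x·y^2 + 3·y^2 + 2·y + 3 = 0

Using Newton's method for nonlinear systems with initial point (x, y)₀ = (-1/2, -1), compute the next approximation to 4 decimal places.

At (-1/2, -1): F = (5.2500, 3.5000).
Jacobian J = [[2·x, -3], [y^2, 2·x·y + 6·y + 2]].
At the point, J = [[-1.0000, -3.0000], [1.0000, -3.0000]] (det J = 6.0000).
Solving J·Δ = −F gives Δ = (0.8750, 1.4583).
Then the next iterate is (x, y)₁ = (0.3750, 0.4583).

(0.3750, 0.4583)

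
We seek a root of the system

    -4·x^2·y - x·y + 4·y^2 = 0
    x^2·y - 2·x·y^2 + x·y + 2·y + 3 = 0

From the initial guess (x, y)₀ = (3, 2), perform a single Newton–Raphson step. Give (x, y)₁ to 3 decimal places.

At (3, 2): F = (-62.000, 7.000).
Jacobian J = [[-8·x·y - y, -4·x^2 - x + 8·y], [2·x·y - 2·y^2 + y, x^2 - 4·x·y + x + 2]].
At the point, J = [[-50.000, -23.000], [6.000, -10.000]] (det J = 638.000).
Solving J·Δ = −F gives Δ = (-1.224, -0.034).
Then the next iterate is (x, y)₁ = (1.776, 1.966).

(1.776, 1.966)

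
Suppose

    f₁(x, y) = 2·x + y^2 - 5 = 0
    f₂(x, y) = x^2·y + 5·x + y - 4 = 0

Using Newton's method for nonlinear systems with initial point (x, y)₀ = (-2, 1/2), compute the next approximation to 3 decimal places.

(2.607, 0.036)

At (-2, 1/2): F = (-8.750, -11.500).
Jacobian J = [[2, 2·y], [2·x·y + 5, x^2 + 1]].
At the point, J = [[2.000, 1.000], [3.000, 5.000]] (det J = 7.000).
Solving J·Δ = −F gives Δ = (4.607, -0.464).
Then the next iterate is (x, y)₁ = (2.607, 0.036).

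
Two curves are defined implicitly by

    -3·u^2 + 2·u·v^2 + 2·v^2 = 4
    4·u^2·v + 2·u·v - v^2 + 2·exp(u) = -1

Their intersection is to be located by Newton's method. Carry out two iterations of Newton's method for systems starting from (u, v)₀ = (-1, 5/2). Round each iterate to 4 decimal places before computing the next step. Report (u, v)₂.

(0.1929, 1.1273)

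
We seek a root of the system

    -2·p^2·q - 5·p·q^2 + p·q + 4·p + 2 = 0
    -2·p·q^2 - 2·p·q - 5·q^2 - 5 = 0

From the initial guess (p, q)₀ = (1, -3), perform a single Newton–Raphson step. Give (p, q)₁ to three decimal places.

(1.384, -1.335)

At (1, -3): F = (-36.000, -62.000).
Jacobian J = [[-4·p·q - 5·q^2 + q + 4, -2·p^2 - 10·p·q + p], [-2·q^2 - 2·q, -4·p·q - 2·p - 10·q]].
At the point, J = [[-32.000, 29.000], [-12.000, 40.000]] (det J = -932.000).
Solving J·Δ = −F gives Δ = (0.384, 1.665).
Then the next iterate is (p, q)₁ = (1.384, -1.335).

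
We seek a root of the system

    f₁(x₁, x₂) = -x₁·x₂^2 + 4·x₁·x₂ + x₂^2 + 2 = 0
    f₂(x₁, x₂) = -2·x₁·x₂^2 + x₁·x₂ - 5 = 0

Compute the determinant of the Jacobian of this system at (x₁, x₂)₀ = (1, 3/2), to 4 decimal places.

-6.7500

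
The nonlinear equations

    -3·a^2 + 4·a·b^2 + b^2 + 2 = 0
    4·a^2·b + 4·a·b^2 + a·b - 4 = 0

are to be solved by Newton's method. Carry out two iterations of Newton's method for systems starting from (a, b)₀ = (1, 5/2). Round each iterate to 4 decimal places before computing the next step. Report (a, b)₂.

At (1, 5/2): F = (30.2500, 33.5000).
Jacobian J = [[-6·a + 4·b^2, 8·a·b + 2·b], [8·a·b + 4·b^2 + b, 4·a^2 + 8·a·b + a]].
At the point, J = [[19.0000, 25.0000], [47.5000, 25.0000]] (det J = -712.5000).
Solving J·Δ = −F gives Δ = (-0.1140, -1.1233).
Then the next iterate is (a, b)₁ = (0.8860, 1.3767).
Round to (0.8860, 1.3767) and repeat: F = (8.257268, 8.259526), J = [[2.265212, 12.511450], [18.715961, 13.784034]].
Δ = (0.0516, -0.6693), so (a, b)₂ = (0.9376, 0.7074).

(0.9376, 0.7074)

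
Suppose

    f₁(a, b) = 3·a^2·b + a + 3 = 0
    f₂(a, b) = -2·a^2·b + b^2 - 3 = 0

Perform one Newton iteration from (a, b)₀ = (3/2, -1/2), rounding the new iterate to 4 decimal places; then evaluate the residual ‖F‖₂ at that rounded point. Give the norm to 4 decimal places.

12.8249

At (3/2, -1/2): F = (1.1250, -0.5000).
Jacobian J = [[6·a·b + 1, 3·a^2], [-4·a·b, -2·a^2 + 2·b]].
At the point, J = [[-3.5000, 6.7500], [3.0000, -5.5000]] (det J = -1.0000).
Solving J·Δ = −F gives Δ = (-2.8125, -1.6250).
Then the next iterate is (a, b)₁ = (-1.3125, -2.1250).
Re-evaluating at (-1.3125, -2.1250): F = (-9.294434, 8.836914), so ‖F‖₂ = 12.8249.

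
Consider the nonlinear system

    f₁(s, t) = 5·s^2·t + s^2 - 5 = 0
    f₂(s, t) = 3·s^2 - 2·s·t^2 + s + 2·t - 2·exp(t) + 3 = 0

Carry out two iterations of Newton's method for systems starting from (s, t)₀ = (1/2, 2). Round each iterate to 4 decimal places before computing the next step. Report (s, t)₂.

(0.8607, 1.1326)

At (1/2, 2): F = (-2.2500, -10.528112).
Jacobian J = [[10·s·t + 2·s, 5·s^2], [6·s - 2·t^2 + 1, -4·s·t - 2·exp(t) + 2]].
At the point, J = [[11.0000, 1.2500], [-4.0000, -16.778112]] (det J = -179.559234).
Solving J·Δ = −F gives Δ = (0.2835, -0.6951).
Then the next iterate is (s, t)₁ = (0.7835, 1.3049).
Round to (0.7835, 1.3049) and repeat: F = (-0.380918, -1.807955), J = [[11.790891, 3.069361], [2.295472, -9.464197]].
Δ = (0.0772, -0.1723), so (s, t)₂ = (0.8607, 1.1326).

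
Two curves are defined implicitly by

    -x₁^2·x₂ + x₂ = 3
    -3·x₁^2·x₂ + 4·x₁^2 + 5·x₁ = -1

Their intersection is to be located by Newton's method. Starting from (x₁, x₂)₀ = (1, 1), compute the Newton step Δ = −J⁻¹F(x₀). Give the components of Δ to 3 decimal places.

At (1, 1): F = (-3.000, 7.000).
Jacobian J = [[-2·x₁·x₂, -x₁^2 + 1], [-6·x₁·x₂ + 8·x₁ + 5, -3·x₁^2]].
At the point, J = [[-2.000, 0.000], [7.000, -3.000]] (det J = 6.000).
Solving J·Δ = −F gives Δ = (-1.500, -1.167).

(-1.500, -1.167)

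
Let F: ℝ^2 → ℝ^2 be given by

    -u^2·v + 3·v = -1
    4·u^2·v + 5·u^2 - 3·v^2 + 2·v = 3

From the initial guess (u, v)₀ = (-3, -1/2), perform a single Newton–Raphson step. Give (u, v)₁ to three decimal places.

(-1.712, -0.477)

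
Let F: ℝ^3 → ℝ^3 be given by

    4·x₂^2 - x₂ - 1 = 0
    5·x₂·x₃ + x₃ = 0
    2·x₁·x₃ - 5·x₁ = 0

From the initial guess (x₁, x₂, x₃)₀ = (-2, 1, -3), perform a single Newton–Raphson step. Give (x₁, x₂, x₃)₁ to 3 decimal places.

(-0.831, 0.714, -0.714)

At (-2, 1, -3): F = (2.000, -18.000, 22.000).
Jacobian J = [[0, 8·x₂ - 1, 0], [0, 5·x₃, 5·x₂ + 1], [2·x₃ - 5, 0, 2·x₁]].
At the point, J = [[0.000, 7.000, 0.000], [0.000, -15.000, 6.000], [-11.000, 0.000, -4.000]] (det J = -462.000).
Solving J·Δ = −F gives Δ = (1.169, -0.286, 2.286).
Then the next iterate is (x₁, x₂, x₃)₁ = (-0.831, 0.714, -0.714).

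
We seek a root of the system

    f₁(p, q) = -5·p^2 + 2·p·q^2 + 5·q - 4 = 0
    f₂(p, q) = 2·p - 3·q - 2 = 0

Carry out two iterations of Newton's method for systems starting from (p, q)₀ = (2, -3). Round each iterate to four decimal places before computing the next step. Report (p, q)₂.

(-1.4461, -1.6307)

At (2, -3): F = (-3.0000, 11.0000).
Jacobian J = [[-10·p + 2·q^2, 4·p·q + 5], [2, -3]].
At the point, J = [[-2.0000, -19.0000], [2.0000, -3.0000]] (det J = 44.0000).
Solving J·Δ = −F gives Δ = (-4.9545, 0.3636).
Then the next iterate is (p, q)₁ = (-2.9545, -2.6364).
Round to (-2.9545, -2.6364) and repeat: F = (-101.898476, 0.0002), J = [[43.446210, 36.156975], [2.0000, -3.0000]].
Δ = (1.5084, 1.0057), so (p, q)₂ = (-1.4461, -1.6307).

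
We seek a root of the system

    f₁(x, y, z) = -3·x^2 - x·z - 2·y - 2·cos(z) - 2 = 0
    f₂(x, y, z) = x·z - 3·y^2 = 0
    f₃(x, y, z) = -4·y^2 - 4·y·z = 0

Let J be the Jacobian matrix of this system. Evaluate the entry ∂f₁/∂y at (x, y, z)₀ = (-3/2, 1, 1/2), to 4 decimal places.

∂f₁/∂y = -2.
At (-3/2, 1, 1/2) this is -2.0000.

-2.0000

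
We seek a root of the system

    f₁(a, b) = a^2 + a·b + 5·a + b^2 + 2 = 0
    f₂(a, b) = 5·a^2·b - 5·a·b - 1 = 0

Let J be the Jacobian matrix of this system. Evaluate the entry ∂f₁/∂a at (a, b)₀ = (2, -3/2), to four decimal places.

∂f₁/∂a = 2·a + b + 5.
At (2, -3/2) this is 7.5000.

7.5000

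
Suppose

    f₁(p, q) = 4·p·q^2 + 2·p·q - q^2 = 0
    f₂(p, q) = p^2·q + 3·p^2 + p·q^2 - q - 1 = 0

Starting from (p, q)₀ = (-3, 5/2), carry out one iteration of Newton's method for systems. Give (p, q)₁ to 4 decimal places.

At (-3, 5/2): F = (-96.2500, 27.2500).
Jacobian J = [[4·q^2 + 2·q, 8·p·q + 2·p - 2·q], [2·p·q + 6·p + q^2, p^2 + 2·p·q - 1]].
At the point, J = [[30.0000, -71.0000], [-26.7500, -7.0000]] (det J = -2109.2500).
Solving J·Δ = −F gives Δ = (1.2367, -0.8331).
Then the next iterate is (p, q)₁ = (-1.7633, 1.6669).

(-1.7633, 1.6669)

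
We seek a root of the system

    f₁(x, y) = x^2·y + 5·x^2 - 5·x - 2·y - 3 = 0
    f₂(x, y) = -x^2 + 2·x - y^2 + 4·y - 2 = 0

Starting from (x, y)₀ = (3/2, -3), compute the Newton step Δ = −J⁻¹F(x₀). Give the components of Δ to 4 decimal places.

(-0.5427, 2.1707)

At (3/2, -3): F = (0.0000, -22.2500).
Jacobian J = [[2·x·y + 10·x - 5, x^2 - 2], [-2·x + 2, -2·y + 4]].
At the point, J = [[1.0000, 0.2500], [-1.0000, 10.0000]] (det J = 10.2500).
Solving J·Δ = −F gives Δ = (-0.5427, 2.1707).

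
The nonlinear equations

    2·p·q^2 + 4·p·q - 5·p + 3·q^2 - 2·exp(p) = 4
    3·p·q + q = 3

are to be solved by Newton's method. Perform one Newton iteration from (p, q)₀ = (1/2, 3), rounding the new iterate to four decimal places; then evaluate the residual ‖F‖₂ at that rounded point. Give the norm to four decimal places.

At (1/2, 3): F = (32.202557, 4.5000).
Jacobian J = [[2·q^2 + 4·q - 2·exp(p) - 5, 4·p·q + 4·p + 6·q], [3·q, 3·p + 1]].
At the point, J = [[21.702557, 26.0000], [9.0000, 2.5000]] (det J = -179.743606).
Solving J·Δ = −F gives Δ = (-0.2030, -1.0691).
Then the next iterate is (p, q)₁ = (0.2970, 1.9309).
Re-evaluating at (0.2970, 1.9309): F = (7.517058, 0.651332), so ‖F‖₂ = 7.5452.

7.5452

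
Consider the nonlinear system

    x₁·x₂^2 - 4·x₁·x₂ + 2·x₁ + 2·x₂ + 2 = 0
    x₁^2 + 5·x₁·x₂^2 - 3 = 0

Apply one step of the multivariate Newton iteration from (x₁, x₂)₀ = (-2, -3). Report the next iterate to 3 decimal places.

At (-2, -3): F = (-50.000, -89.000).
Jacobian J = [[x₂^2 - 4·x₂ + 2, 2·x₁·x₂ - 4·x₁ + 2], [2·x₁ + 5·x₂^2, 10·x₁·x₂]].
At the point, J = [[23.000, 22.000], [41.000, 60.000]] (det J = 478.000).
Solving J·Δ = −F gives Δ = (2.180, -0.006).
Then the next iterate is (x₁, x₂)₁ = (0.180, -3.006).

(0.180, -3.006)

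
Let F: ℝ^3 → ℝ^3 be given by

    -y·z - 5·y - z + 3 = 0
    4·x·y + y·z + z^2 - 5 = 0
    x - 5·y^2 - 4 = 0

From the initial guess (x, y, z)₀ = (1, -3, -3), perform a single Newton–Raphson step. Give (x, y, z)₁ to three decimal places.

(4.597, -1.520, -7.520)

At (1, -3, -3): F = (12.000, 1.000, -48.000).
Jacobian J = [[0, -z - 5, -y - 1], [4·y, 4·x + z, y + 2·z], [1, -10·y, 0]].
At the point, J = [[0.000, -2.000, 2.000], [-12.000, 1.000, -9.000], [1.000, 30.000, 0.000]] (det J = -704.000).
Solving J·Δ = −F gives Δ = (3.597, 1.480, -4.520).
Then the next iterate is (x, y, z)₁ = (4.597, -1.520, -7.520).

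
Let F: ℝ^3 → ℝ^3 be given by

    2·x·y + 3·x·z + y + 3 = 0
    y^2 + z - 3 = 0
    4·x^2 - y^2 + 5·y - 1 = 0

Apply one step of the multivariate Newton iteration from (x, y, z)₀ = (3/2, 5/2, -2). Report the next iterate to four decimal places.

(0.3125, 2.4764, -3.1318)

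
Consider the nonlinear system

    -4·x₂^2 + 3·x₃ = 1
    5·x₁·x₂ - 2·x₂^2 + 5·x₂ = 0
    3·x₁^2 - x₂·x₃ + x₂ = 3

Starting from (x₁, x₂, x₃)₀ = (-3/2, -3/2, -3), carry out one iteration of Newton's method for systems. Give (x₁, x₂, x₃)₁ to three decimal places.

At (-3/2, -3/2, -3): F = (-19.000, -0.750, -2.250).
Jacobian J = [[0, -8·x₂, 3], [5·x₂, 5·x₁ - 4·x₂ + 5, 0], [6·x₁, -x₃ + 1, -x₂]].
At the point, J = [[0.000, 12.000, 3.000], [-7.500, 3.500, 0.000], [-9.000, 4.000, 1.500]] (det J = 139.500).
Solving J·Δ = −F gives Δ = (0.513, 1.315, 1.075).
Then the next iterate is (x₁, x₂, x₃)₁ = (-0.987, -0.185, -1.925).

(-0.987, -0.185, -1.925)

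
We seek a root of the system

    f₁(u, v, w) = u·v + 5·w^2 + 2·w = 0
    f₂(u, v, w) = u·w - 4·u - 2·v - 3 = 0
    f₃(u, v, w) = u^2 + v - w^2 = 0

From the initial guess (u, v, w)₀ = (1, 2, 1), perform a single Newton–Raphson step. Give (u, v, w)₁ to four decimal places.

(5.5000, -10.0000, 0.5000)

At (1, 2, 1): F = (9.0000, -10.0000, 2.0000).
Jacobian J = [[v, u, 10·w + 2], [w - 4, -2, u], [2·u, 1, -2·w]].
At the point, J = [[2.0000, 1.0000, 12.0000], [-3.0000, -2.0000, 1.0000], [2.0000, 1.0000, -2.0000]] (det J = 14.0000).
Solving J·Δ = −F gives Δ = (4.5000, -12.0000, -0.5000).
Then the next iterate is (u, v, w)₁ = (5.5000, -10.0000, 0.5000).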